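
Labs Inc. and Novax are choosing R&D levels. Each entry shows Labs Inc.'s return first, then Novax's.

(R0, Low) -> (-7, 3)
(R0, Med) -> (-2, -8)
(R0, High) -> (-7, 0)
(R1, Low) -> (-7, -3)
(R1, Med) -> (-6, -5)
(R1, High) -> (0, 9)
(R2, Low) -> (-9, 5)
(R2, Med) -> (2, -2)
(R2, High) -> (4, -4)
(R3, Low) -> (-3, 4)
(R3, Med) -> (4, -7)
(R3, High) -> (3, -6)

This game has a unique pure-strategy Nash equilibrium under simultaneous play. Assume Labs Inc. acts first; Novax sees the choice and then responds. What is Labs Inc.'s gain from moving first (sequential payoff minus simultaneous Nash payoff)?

Solve by backward induction (Labs Inc. leads).
- R0: BR = Low, leader payoff -7.
- R1: BR = High, leader payoff 0.
- R2: BR = Low, leader payoff -9.
- R3: BR = Low, leader payoff -3.
Among -7, 0, -9, -3, the best is 0 at R1. Subgame-perfect outcome: (R1, High) with payoffs (0, 9).
Now find the simultaneous Nash equilibrium.
Labs Inc.'s best replies: Low→R3; Med→R3; High→R2.
Novax's best replies: R0→Low; R1→High; R2→Low; R3→Low.
The unique mutual best reply is (R3, Low), giving (-3, 4).
Labs Inc.'s commitment gain: 0 − -3 = 3.

3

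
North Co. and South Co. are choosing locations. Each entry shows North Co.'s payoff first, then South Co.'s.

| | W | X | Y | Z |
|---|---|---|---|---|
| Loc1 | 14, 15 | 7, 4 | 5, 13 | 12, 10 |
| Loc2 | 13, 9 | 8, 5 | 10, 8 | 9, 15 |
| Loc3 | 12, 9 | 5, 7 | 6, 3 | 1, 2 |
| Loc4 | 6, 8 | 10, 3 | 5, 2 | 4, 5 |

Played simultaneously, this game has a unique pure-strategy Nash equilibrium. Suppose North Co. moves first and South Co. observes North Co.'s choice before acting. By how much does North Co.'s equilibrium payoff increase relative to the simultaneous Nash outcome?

0

Backward induction with North Co. moving first.
- Loc1: South Co. compares 15, 4, 13, 10 and picks W; North Co. would get 14.
- Loc2: South Co. compares 9, 5, 8, 15 and picks Z; North Co. would get 9.
- Loc3: South Co. compares 9, 7, 3, 2 and picks W; North Co. would get 12.
- Loc4: South Co. compares 8, 3, 2, 5 and picks W; North Co. would get 6.
Among 14, 9, 12, 6, the best is 14 at Loc1. Subgame-perfect outcome: (Loc1, W) with payoffs (14, 15).
For the simultaneous game, intersect best replies.
North Co.'s best replies: W→Loc1; X→Loc4; Y→Loc2; Z→Loc1.
South Co.'s best replies: Loc1→W; Loc2→Z; Loc3→W; Loc4→W.
Only (Loc1, W) has each player best-responding; Nash payoffs (14, 15).
North Co.'s commitment gain: 14 − 14 = 0.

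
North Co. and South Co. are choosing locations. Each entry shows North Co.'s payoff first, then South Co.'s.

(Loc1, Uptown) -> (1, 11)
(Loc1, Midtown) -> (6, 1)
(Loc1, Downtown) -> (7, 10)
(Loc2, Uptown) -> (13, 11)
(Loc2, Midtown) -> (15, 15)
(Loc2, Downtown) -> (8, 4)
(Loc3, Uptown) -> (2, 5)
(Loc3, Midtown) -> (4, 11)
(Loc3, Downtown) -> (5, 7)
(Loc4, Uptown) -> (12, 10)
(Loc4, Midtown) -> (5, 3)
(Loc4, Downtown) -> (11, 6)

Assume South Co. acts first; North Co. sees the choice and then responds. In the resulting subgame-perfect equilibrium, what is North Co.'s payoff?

Work backward from North Co.'s decision.
- Uptown: BR = Loc2, leader payoff 11.
- Midtown: BR = Loc2, leader payoff 15.
- Downtown: BR = Loc4, leader payoff 6.
Maximizing over 11, 15, 6, South Co. chooses Midtown. Subgame-perfect outcome: (Loc2, Midtown) with payoffs (15, 15).

15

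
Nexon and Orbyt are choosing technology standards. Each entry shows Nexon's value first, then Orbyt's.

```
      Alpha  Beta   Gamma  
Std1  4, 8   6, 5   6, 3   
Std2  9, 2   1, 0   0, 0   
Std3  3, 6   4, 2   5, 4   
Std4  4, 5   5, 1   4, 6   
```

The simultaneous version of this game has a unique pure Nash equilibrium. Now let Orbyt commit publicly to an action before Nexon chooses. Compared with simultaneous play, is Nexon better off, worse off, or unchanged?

worse off

Nexon best-responds to each possible Orbyt move:
- Alpha: BR = Std2, leader payoff 2.
- Beta: BR = Std1, leader payoff 5.
- Gamma: BR = Std1, leader payoff 3.
Among 2, 5, 3, the best is 5 at Beta. Subgame-perfect outcome: (Std1, Beta) with payoffs (6, 5).
Now find the simultaneous Nash equilibrium.
Nexon's best replies: Alpha→Std2; Beta→Std1; Gamma→Std1.
Orbyt's best replies: Std1→Alpha; Std2→Alpha; Std3→Alpha; Std4→Gamma.
The unique mutual best reply is (Std2, Alpha), giving (9, 2).
Nexon earns 6 sequentially versus 9 at the Nash outcome: worse off.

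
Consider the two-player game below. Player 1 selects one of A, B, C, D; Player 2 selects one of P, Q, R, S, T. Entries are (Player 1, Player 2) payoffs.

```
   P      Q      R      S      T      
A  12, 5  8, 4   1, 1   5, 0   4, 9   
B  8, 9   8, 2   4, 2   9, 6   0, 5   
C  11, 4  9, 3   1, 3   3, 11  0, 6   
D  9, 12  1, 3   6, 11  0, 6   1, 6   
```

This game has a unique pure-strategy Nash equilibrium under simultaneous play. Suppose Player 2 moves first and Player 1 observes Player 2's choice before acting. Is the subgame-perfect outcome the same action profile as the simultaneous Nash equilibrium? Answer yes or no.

no

Work backward from Player 1's decision.
- P: BR = A, leader payoff 5.
- Q: BR = C, leader payoff 3.
- R: BR = D, leader payoff 11.
- S: BR = B, leader payoff 6.
- T: BR = A, leader payoff 9.
Player 2's induced payoffs are 5, 3, 11, 6, 9, so Player 2 commits to R. Subgame-perfect outcome: (D, R) with payoffs (6, 11).
For the simultaneous game, intersect best replies.
Player 1's best replies: P→A; Q→C; R→D; S→B; T→A.
Player 2's best replies: A→T; B→P; C→S; D→P.
The unique mutual best reply is (A, T), giving (4, 9).
Sequential outcome (D, R) differs from the Nash profile (A, T).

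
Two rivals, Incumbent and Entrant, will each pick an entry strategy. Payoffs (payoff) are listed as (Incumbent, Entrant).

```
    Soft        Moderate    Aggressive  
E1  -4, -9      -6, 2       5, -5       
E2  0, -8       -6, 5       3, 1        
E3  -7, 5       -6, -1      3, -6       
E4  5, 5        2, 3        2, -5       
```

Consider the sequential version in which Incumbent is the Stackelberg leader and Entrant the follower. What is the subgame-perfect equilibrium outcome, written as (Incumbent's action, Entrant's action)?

(E4, Soft)

Solve by backward induction (Incumbent leads).
- E1: BR = Moderate, leader payoff -6.
- E2: BR = Moderate, leader payoff -6.
- E3: BR = Soft, leader payoff -7.
- E4: BR = Soft, leader payoff 5.
Incumbent's induced payoffs are -6, -6, -7, 5, so Incumbent commits to E4. Subgame-perfect outcome: (E4, Soft) with payoffs (5, 5).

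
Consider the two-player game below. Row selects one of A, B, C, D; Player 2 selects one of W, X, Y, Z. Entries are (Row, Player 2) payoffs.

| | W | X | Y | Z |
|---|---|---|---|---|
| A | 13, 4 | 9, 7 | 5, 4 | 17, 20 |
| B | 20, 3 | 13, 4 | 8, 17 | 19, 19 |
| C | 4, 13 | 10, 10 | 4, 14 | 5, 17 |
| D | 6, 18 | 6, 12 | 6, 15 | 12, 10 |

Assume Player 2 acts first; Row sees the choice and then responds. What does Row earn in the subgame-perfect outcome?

19

Solve by backward induction (Player 2 leads).
- W: BR = B, leader payoff 3.
- X: BR = B, leader payoff 4.
- Y: BR = B, leader payoff 17.
- Z: BR = B, leader payoff 19.
Maximizing over 3, 4, 17, 19, Player 2 chooses Z. Subgame-perfect outcome: (B, Z) with payoffs (19, 19).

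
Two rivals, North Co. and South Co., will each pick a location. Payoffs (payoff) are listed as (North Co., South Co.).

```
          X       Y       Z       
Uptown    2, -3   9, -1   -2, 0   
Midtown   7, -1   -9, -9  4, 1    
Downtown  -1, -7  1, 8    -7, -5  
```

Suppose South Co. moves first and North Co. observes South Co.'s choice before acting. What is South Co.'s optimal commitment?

Backward induction with South Co. moving first.
- X: North Co. compares 2, 7, -1 and picks Midtown; South Co. would get -1.
- Y: North Co. compares 9, -9, 1 and picks Uptown; South Co. would get -1.
- Z: North Co. compares -2, 4, -7 and picks Midtown; South Co. would get 1.
Among -1, -1, 1, the best is 1 at Z. Subgame-perfect outcome: (Midtown, Z) with payoffs (4, 1).

Z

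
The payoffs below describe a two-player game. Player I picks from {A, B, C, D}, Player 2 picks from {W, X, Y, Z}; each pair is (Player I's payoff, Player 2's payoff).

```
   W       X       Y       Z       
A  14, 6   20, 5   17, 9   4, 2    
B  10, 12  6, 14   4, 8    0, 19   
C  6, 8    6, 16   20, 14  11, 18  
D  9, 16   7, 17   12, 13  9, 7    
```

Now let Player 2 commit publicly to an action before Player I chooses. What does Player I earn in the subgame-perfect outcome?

Player I best-responds to each possible Player 2 move:
- W: Player I compares 14, 10, 6, 9 and picks A; Player 2 would get 6.
- X: Player I compares 20, 6, 6, 7 and picks A; Player 2 would get 5.
- Y: Player I compares 17, 4, 20, 12 and picks C; Player 2 would get 14.
- Z: Player I compares 4, 0, 11, 9 and picks C; Player 2 would get 18.
Among 6, 5, 14, 18, the best is 18 at Z. Subgame-perfect outcome: (C, Z) with payoffs (11, 18).

11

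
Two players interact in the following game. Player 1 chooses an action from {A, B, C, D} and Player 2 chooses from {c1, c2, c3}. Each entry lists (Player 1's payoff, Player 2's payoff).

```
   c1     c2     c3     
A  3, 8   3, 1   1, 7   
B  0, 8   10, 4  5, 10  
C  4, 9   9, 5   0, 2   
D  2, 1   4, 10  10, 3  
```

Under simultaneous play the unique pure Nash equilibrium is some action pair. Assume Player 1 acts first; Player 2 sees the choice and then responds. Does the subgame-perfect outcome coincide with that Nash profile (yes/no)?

Solve by backward induction (Player 1 leads).
- A → Player 2 plays c1 (best of 8, 1, 7); Player 1 gets 3.
- B → Player 2 plays c3 (best of 8, 4, 10); Player 1 gets 5.
- C → Player 2 plays c1 (best of 9, 5, 2); Player 1 gets 4.
- D → Player 2 plays c2 (best of 1, 10, 3); Player 1 gets 4.
Among 3, 5, 4, 4, the best is 5 at B. Subgame-perfect outcome: (B, c3) with payoffs (5, 10).
Now find the simultaneous Nash equilibrium.
Player 1's best replies: c1→C; c2→B; c3→D.
Player 2's best replies: A→c1; B→c3; C→c1; D→c2.
The unique mutual best reply is (C, c1), giving (4, 9).
Sequential outcome (B, c3) differs from the Nash profile (C, c1).

no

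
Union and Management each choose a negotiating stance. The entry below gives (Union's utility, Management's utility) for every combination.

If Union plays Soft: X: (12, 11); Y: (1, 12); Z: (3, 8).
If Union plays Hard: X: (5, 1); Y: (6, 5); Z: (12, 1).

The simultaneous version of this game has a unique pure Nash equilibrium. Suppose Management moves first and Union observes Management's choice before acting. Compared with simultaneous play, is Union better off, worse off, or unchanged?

better off

Union best-responds to each possible Management move:
- X: Union compares 12, 5 and picks Soft; Management would get 11.
- Y: Union compares 1, 6 and picks Hard; Management would get 5.
- Z: Union compares 3, 12 and picks Hard; Management would get 1.
Maximizing over 11, 5, 1, Management chooses X. Subgame-perfect outcome: (Soft, X) with payoffs (12, 11).
Under simultaneous play:
Union's best replies: X→Soft; Y→Hard; Z→Hard.
Management's best replies: Soft→Y; Hard→Y.
Only (Hard, Y) has each player best-responding; Nash payoffs (6, 5).
Union earns 12 sequentially versus 6 at the Nash outcome: better off.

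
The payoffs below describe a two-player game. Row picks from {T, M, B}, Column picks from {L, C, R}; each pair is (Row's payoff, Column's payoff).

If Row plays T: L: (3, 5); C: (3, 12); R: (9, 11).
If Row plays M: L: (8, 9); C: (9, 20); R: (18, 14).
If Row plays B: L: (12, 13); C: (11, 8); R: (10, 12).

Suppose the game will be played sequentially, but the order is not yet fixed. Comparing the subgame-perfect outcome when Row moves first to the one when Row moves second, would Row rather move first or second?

If Row leads: Column's best replies are T→C, M→C, B→L; Row's induced payoffs 3, 9, 12; outcome (B, L), payoffs (12, 13).
If Column leads: Row's best replies are L→B, C→B, R→M; Column's induced payoffs 13, 8, 14; outcome (M, R), payoffs (18, 14).
Row gets 12 moving first and 18 moving second, so Row prefers to move second.

second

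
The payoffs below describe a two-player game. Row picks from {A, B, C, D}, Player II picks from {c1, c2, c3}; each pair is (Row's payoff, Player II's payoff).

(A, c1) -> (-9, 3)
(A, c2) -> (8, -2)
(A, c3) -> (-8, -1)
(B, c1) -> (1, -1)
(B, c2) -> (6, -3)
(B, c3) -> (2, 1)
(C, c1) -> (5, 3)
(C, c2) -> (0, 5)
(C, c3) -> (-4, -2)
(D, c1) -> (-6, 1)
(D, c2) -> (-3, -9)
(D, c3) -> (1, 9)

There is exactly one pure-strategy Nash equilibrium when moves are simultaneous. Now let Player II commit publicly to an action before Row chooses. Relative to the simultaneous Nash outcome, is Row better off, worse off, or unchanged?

better off

Row best-responds to each possible Player II move:
- c1: BR = C, leader payoff 3.
- c2: BR = A, leader payoff -2.
- c3: BR = B, leader payoff 1.
Among 3, -2, 1, the best is 3 at c1. Subgame-perfect outcome: (C, c1) with payoffs (5, 3).
Now find the simultaneous Nash equilibrium.
Row's best replies: c1→C; c2→A; c3→B.
Player II's best replies: A→c1; B→c3; C→c2; D→c3.
Only (B, c3) has each player best-responding; Nash payoffs (2, 1).
Row earns 5 sequentially versus 2 at the Nash outcome: better off.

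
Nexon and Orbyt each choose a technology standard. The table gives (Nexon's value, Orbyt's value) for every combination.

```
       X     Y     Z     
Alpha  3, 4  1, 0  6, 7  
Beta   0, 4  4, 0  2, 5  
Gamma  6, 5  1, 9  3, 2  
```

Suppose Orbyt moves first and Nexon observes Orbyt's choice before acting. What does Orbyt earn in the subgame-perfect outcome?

7

Work backward from Nexon's decision.
- X: Nexon compares 3, 0, 6 and picks Gamma; Orbyt would get 5.
- Y: Nexon compares 1, 4, 1 and picks Beta; Orbyt would get 0.
- Z: Nexon compares 6, 2, 3 and picks Alpha; Orbyt would get 7.
Maximizing over 5, 0, 7, Orbyt chooses Z. Subgame-perfect outcome: (Alpha, Z) with payoffs (6, 7).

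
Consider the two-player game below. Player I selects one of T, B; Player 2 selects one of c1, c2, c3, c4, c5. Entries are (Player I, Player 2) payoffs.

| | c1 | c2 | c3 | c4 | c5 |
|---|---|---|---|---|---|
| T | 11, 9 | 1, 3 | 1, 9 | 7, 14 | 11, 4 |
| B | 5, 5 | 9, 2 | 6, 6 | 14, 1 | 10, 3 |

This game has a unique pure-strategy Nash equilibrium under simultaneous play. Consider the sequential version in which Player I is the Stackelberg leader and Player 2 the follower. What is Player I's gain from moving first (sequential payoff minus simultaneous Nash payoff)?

Work backward from Player 2's decision.
- T: Player 2 compares 9, 3, 9, 14, 4 and picks c4; Player I would get 7.
- B: Player 2 compares 5, 2, 6, 1, 3 and picks c3; Player I would get 6.
Among 7, 6, the best is 7 at T. Subgame-perfect outcome: (T, c4) with payoffs (7, 14).
Now find the simultaneous Nash equilibrium.
Player I's best replies: c1→T; c2→B; c3→B; c4→B; c5→T.
Player 2's best replies: T→c4; B→c3.
The unique mutual best reply is (B, c3), giving (6, 6).
Player I's commitment gain: 7 − 6 = 1.

1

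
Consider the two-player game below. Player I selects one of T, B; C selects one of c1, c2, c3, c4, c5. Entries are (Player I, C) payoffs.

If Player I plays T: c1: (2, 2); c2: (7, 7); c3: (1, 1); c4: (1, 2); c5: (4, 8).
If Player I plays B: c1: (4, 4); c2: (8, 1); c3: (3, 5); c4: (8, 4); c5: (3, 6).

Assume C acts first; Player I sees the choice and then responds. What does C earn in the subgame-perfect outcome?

Player I best-responds to each possible C move:
- c1 → Player I plays B (best of 2, 4); C gets 4.
- c2 → Player I plays B (best of 7, 8); C gets 1.
- c3 → Player I plays B (best of 1, 3); C gets 5.
- c4 → Player I plays B (best of 1, 8); C gets 4.
- c5 → Player I plays T (best of 4, 3); C gets 8.
C's induced payoffs are 4, 1, 5, 4, 8, so C commits to c5. Subgame-perfect outcome: (T, c5) with payoffs (4, 8).

8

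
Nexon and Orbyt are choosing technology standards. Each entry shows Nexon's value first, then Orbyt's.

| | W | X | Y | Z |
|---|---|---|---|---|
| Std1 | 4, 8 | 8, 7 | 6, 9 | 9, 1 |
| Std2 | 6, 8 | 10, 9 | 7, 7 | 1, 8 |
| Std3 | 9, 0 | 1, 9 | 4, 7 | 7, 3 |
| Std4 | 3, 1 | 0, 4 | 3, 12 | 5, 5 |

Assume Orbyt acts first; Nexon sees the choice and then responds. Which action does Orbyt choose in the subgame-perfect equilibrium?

X

Nexon best-responds to each possible Orbyt move:
- W: Nexon compares 4, 6, 9, 3 and picks Std3; Orbyt would get 0.
- X: Nexon compares 8, 10, 1, 0 and picks Std2; Orbyt would get 9.
- Y: Nexon compares 6, 7, 4, 3 and picks Std2; Orbyt would get 7.
- Z: Nexon compares 9, 1, 7, 5 and picks Std1; Orbyt would get 1.
Orbyt's induced payoffs are 0, 9, 7, 1, so Orbyt commits to X. Subgame-perfect outcome: (Std2, X) with payoffs (10, 9).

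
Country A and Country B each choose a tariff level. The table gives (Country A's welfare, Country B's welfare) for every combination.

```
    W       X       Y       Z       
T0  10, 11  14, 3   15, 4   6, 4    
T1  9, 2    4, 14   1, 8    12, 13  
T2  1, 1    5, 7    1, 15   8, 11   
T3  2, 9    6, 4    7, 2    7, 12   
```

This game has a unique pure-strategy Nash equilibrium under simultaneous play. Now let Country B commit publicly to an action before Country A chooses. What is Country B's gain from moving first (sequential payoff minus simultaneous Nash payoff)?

Work backward from Country A's decision.
- W → Country A plays T0 (best of 10, 9, 1, 2); Country B gets 11.
- X → Country A plays T0 (best of 14, 4, 5, 6); Country B gets 3.
- Y → Country A plays T0 (best of 15, 1, 1, 7); Country B gets 4.
- Z → Country A plays T1 (best of 6, 12, 8, 7); Country B gets 13.
Country B's induced payoffs are 11, 3, 4, 13, so Country B commits to Z. Subgame-perfect outcome: (T1, Z) with payoffs (12, 13).
Now find the simultaneous Nash equilibrium.
Country A's best replies: W→T0; X→T0; Y→T0; Z→T1.
Country B's best replies: T0→W; T1→X; T2→Y; T3→Z.
Only (T0, W) has each player best-responding; Nash payoffs (10, 11).
Country B's commitment gain: 13 − 11 = 2.

2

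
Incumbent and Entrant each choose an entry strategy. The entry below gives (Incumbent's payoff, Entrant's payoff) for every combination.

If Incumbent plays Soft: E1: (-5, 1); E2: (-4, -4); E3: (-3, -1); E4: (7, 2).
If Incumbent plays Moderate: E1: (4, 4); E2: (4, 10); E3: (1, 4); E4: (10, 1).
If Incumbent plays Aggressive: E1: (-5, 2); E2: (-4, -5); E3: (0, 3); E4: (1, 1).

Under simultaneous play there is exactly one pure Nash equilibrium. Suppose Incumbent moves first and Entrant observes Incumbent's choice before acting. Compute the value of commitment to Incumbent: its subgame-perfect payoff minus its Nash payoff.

Solve by backward induction (Incumbent leads).
- Soft: Entrant compares 1, -4, -1, 2 and picks E4; Incumbent would get 7.
- Moderate: Entrant compares 4, 10, 4, 1 and picks E2; Incumbent would get 4.
- Aggressive: Entrant compares 2, -5, 3, 1 and picks E3; Incumbent would get 0.
Among 7, 4, 0, the best is 7 at Soft. Subgame-perfect outcome: (Soft, E4) with payoffs (7, 2).
Under simultaneous play:
Incumbent's best replies: E1→Moderate; E2→Moderate; E3→Moderate; E4→Moderate.
Entrant's best replies: Soft→E4; Moderate→E2; Aggressive→E3.
The unique mutual best reply is (Moderate, E2), giving (4, 10).
Incumbent's commitment gain: 7 − 4 = 3.

3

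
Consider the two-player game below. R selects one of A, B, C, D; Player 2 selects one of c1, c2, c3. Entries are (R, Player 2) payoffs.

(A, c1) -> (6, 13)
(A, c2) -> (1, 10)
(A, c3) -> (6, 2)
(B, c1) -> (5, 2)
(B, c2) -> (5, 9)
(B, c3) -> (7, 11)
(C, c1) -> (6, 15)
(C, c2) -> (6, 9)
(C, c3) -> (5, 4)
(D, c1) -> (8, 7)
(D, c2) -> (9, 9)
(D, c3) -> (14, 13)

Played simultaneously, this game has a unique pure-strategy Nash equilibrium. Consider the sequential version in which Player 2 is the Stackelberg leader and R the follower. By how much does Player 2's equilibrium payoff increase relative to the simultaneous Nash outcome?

Solve by backward induction (Player 2 leads).
- c1: BR = D, leader payoff 7.
- c2: BR = D, leader payoff 9.
- c3: BR = D, leader payoff 13.
Player 2's induced payoffs are 7, 9, 13, so Player 2 commits to c3. Subgame-perfect outcome: (D, c3) with payoffs (14, 13).
For the simultaneous game, intersect best replies.
R's best replies: c1→D; c2→D; c3→D.
Player 2's best replies: A→c1; B→c3; C→c1; D→c3.
Only (D, c3) has each player best-responding; Nash payoffs (14, 13).
Player 2's commitment gain: 13 − 13 = 0.

0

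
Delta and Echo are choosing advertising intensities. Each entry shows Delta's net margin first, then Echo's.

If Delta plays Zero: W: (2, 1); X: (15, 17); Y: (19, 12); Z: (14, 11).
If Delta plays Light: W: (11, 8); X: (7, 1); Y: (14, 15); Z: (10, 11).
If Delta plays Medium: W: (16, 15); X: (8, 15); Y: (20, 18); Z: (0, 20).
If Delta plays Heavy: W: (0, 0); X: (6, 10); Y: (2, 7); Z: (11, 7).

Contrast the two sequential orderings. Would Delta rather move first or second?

If Delta leads: Echo's best replies are Zero→X, Light→Y, Medium→Z, Heavy→X; Delta's induced payoffs 15, 14, 0, 6; outcome (Zero, X), payoffs (15, 17).
If Echo leads: Delta's best replies are W→Medium, X→Zero, Y→Medium, Z→Zero; Echo's induced payoffs 15, 17, 18, 11; outcome (Medium, Y), payoffs (20, 18).
Delta gets 15 moving first and 20 moving second, so Delta prefers to move second.

second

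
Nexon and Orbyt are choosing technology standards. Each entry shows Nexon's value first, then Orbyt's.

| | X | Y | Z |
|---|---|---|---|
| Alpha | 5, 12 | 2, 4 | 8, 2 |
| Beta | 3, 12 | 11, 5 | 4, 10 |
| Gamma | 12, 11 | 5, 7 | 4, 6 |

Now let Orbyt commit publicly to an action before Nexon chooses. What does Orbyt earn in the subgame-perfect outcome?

Nexon best-responds to each possible Orbyt move:
- X: BR = Gamma, leader payoff 11.
- Y: BR = Beta, leader payoff 5.
- Z: BR = Alpha, leader payoff 2.
Orbyt's induced payoffs are 11, 5, 2, so Orbyt commits to X. Subgame-perfect outcome: (Gamma, X) with payoffs (12, 11).

11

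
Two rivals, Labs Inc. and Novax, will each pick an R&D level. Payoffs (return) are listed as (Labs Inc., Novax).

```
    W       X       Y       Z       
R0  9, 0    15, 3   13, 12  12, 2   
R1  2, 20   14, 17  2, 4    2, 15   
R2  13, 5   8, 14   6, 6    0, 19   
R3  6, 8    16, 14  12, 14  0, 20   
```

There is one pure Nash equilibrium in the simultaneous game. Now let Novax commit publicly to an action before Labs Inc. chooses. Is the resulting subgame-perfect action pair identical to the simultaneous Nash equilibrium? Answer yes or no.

no

Backward induction with Novax moving first.
- W → Labs Inc. plays R2 (best of 9, 2, 13, 6); Novax gets 5.
- X → Labs Inc. plays R3 (best of 15, 14, 8, 16); Novax gets 14.
- Y → Labs Inc. plays R0 (best of 13, 2, 6, 12); Novax gets 12.
- Z → Labs Inc. plays R0 (best of 12, 2, 0, 0); Novax gets 2.
Among 5, 14, 12, 2, the best is 14 at X. Subgame-perfect outcome: (R3, X) with payoffs (16, 14).
Now find the simultaneous Nash equilibrium.
Labs Inc.'s best replies: W→R2; X→R3; Y→R0; Z→R0.
Novax's best replies: R0→Y; R1→W; R2→Z; R3→Z.
Only (R0, Y) has each player best-responding; Nash payoffs (13, 12).
Sequential outcome (R3, X) differs from the Nash profile (R0, Y).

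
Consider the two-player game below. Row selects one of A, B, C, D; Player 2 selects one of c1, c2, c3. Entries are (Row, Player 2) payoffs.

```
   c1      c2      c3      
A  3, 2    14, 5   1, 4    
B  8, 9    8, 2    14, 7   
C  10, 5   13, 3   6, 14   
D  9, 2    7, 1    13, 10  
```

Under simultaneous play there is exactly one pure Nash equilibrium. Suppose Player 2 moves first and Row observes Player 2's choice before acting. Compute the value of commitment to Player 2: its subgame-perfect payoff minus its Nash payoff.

Solve by backward induction (Player 2 leads).
- c1: Row compares 3, 8, 10, 9 and picks C; Player 2 would get 5.
- c2: Row compares 14, 8, 13, 7 and picks A; Player 2 would get 5.
- c3: Row compares 1, 14, 6, 13 and picks B; Player 2 would get 7.
Among 5, 5, 7, the best is 7 at c3. Subgame-perfect outcome: (B, c3) with payoffs (14, 7).
For the simultaneous game, intersect best replies.
Row's best replies: c1→C; c2→A; c3→B.
Player 2's best replies: A→c2; B→c1; C→c3; D→c3.
The unique mutual best reply is (A, c2), giving (14, 5).
Player 2's commitment gain: 7 − 5 = 2.

2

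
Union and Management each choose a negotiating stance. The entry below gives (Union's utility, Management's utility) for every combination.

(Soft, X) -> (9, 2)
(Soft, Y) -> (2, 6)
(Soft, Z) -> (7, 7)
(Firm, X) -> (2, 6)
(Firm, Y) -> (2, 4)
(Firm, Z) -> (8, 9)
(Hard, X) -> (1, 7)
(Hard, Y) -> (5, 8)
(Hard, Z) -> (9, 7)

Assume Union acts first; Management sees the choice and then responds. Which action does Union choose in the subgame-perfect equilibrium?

Firm

Backward induction with Union moving first.
- Soft: Management compares 2, 6, 7 and picks Z; Union would get 7.
- Firm: Management compares 6, 4, 9 and picks Z; Union would get 8.
- Hard: Management compares 7, 8, 7 and picks Y; Union would get 5.
Among 7, 8, 5, the best is 8 at Firm. Subgame-perfect outcome: (Firm, Z) with payoffs (8, 9).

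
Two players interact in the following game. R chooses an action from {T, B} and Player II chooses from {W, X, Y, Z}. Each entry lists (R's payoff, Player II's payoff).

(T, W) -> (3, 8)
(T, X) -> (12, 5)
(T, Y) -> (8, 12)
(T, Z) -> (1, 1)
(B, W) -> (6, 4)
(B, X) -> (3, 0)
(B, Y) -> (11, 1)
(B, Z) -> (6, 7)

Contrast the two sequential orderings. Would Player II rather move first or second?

second

If R leads: Player II's best replies are T→Y, B→Z; R's induced payoffs 8, 6; outcome (T, Y), payoffs (8, 12).
If Player II leads: R's best replies are W→B, X→T, Y→B, Z→B; Player II's induced payoffs 4, 5, 1, 7; outcome (B, Z), payoffs (6, 7).
Player II gets 7 moving first and 12 moving second, so Player II prefers to move second.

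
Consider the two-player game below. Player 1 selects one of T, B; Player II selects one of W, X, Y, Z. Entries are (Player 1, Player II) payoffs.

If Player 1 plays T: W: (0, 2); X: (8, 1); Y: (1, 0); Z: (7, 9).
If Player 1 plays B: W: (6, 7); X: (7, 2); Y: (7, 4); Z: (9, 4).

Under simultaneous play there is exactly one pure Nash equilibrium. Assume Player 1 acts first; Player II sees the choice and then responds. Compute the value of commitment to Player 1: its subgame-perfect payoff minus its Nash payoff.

1

Work backward from Player II's decision.
- T: BR = Z, leader payoff 7.
- B: BR = W, leader payoff 6.
Among 7, 6, the best is 7 at T. Subgame-perfect outcome: (T, Z) with payoffs (7, 9).
For the simultaneous game, intersect best replies.
Player 1's best replies: W→B; X→T; Y→B; Z→B.
Player II's best replies: T→Z; B→W.
Only (B, W) has each player best-responding; Nash payoffs (6, 7).
Player 1's commitment gain: 7 − 6 = 1.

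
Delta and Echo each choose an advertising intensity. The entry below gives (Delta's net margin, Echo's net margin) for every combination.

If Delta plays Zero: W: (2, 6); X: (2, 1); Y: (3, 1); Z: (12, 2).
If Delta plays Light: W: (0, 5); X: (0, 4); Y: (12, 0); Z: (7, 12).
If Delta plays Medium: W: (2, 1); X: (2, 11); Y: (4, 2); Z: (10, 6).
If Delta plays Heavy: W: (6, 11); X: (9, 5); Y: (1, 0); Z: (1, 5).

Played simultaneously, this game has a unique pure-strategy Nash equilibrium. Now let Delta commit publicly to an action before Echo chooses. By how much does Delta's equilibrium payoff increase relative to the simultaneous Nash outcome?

Echo best-responds to each possible Delta move:
- Zero → Echo plays W (best of 6, 1, 1, 2); Delta gets 2.
- Light → Echo plays Z (best of 5, 4, 0, 12); Delta gets 7.
- Medium → Echo plays X (best of 1, 11, 2, 6); Delta gets 2.
- Heavy → Echo plays W (best of 11, 5, 0, 5); Delta gets 6.
Maximizing over 2, 7, 2, 6, Delta chooses Light. Subgame-perfect outcome: (Light, Z) with payoffs (7, 12).
Under simultaneous play:
Delta's best replies: W→Heavy; X→Heavy; Y→Light; Z→Zero.
Echo's best replies: Zero→W; Light→Z; Medium→X; Heavy→W.
Only (Heavy, W) has each player best-responding; Nash payoffs (6, 11).
Delta's commitment gain: 7 − 6 = 1.

1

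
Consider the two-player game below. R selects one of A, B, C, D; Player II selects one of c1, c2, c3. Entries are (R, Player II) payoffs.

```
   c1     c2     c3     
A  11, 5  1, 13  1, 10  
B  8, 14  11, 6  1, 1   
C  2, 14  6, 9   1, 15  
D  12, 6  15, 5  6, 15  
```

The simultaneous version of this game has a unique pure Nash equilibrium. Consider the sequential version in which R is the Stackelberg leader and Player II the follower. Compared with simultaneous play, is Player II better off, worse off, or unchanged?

worse off

Backward induction with R moving first.
- A → Player II plays c2 (best of 5, 13, 10); R gets 1.
- B → Player II plays c1 (best of 14, 6, 1); R gets 8.
- C → Player II plays c3 (best of 14, 9, 15); R gets 1.
- D → Player II plays c3 (best of 6, 5, 15); R gets 6.
Maximizing over 1, 8, 1, 6, R chooses B. Subgame-perfect outcome: (B, c1) with payoffs (8, 14).
Under simultaneous play:
R's best replies: c1→D; c2→D; c3→D.
Player II's best replies: A→c2; B→c1; C→c3; D→c3.
Only (D, c3) has each player best-responding; Nash payoffs (6, 15).
Player II earns 14 sequentially versus 15 at the Nash outcome: worse off.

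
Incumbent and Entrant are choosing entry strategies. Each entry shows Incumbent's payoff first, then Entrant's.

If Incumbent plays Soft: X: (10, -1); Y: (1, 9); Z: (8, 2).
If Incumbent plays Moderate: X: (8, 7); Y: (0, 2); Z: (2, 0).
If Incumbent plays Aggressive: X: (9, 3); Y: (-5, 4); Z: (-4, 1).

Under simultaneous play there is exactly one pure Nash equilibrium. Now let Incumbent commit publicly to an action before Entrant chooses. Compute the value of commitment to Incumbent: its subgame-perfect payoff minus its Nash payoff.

7

Solve by backward induction (Incumbent leads).
- Soft: Entrant compares -1, 9, 2 and picks Y; Incumbent would get 1.
- Moderate: Entrant compares 7, 2, 0 and picks X; Incumbent would get 8.
- Aggressive: Entrant compares 3, 4, 1 and picks Y; Incumbent would get -5.
Among 1, 8, -5, the best is 8 at Moderate. Subgame-perfect outcome: (Moderate, X) with payoffs (8, 7).
Now find the simultaneous Nash equilibrium.
Incumbent's best replies: X→Soft; Y→Soft; Z→Soft.
Entrant's best replies: Soft→Y; Moderate→X; Aggressive→Y.
The unique mutual best reply is (Soft, Y), giving (1, 9).
Incumbent's commitment gain: 8 − 1 = 7.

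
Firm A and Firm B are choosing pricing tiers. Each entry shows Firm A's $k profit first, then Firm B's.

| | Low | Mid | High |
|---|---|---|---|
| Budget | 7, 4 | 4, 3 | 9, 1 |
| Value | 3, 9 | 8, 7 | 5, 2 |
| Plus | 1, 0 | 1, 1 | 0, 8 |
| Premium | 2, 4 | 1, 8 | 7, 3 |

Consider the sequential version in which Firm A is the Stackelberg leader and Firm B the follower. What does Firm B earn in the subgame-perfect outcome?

Solve by backward induction (Firm A leads).
- Budget: Firm B compares 4, 3, 1 and picks Low; Firm A would get 7.
- Value: Firm B compares 9, 7, 2 and picks Low; Firm A would get 3.
- Plus: Firm B compares 0, 1, 8 and picks High; Firm A would get 0.
- Premium: Firm B compares 4, 8, 3 and picks Mid; Firm A would get 1.
Firm A's induced payoffs are 7, 3, 0, 1, so Firm A commits to Budget. Subgame-perfect outcome: (Budget, Low) with payoffs (7, 4).

4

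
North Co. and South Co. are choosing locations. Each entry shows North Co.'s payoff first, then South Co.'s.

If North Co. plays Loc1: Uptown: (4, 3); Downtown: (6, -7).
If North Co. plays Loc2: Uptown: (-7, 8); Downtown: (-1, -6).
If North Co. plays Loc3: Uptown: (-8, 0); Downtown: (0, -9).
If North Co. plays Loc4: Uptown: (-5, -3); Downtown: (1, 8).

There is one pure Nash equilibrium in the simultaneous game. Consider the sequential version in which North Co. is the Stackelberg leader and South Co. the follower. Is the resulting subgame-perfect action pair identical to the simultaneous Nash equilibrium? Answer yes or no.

South Co. best-responds to each possible North Co. move:
- Loc1: South Co. compares 3, -7 and picks Uptown; North Co. would get 4.
- Loc2: South Co. compares 8, -6 and picks Uptown; North Co. would get -7.
- Loc3: South Co. compares 0, -9 and picks Uptown; North Co. would get -8.
- Loc4: South Co. compares -3, 8 and picks Downtown; North Co. would get 1.
North Co.'s induced payoffs are 4, -7, -8, 1, so North Co. commits to Loc1. Subgame-perfect outcome: (Loc1, Uptown) with payoffs (4, 3).
For the simultaneous game, intersect best replies.
North Co.'s best replies: Uptown→Loc1; Downtown→Loc1.
South Co.'s best replies: Loc1→Uptown; Loc2→Uptown; Loc3→Uptown; Loc4→Downtown.
Only (Loc1, Uptown) has each player best-responding; Nash payoffs (4, 3).
Sequential outcome (Loc1, Uptown) coincides with the Nash profile (Loc1, Uptown).

yes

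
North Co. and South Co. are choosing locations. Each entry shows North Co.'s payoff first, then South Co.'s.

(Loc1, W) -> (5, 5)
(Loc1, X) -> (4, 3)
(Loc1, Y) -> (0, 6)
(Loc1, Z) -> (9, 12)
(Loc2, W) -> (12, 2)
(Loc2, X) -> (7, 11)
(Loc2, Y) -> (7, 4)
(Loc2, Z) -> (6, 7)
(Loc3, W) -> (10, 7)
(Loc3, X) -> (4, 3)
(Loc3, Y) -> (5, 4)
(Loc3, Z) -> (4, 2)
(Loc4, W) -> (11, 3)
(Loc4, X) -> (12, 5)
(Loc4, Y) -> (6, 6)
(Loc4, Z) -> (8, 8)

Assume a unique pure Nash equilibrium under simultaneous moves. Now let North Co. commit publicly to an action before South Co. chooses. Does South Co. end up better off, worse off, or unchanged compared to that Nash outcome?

worse off

South Co. best-responds to each possible North Co. move:
- Loc1: BR = Z, leader payoff 9.
- Loc2: BR = X, leader payoff 7.
- Loc3: BR = W, leader payoff 10.
- Loc4: BR = Z, leader payoff 8.
North Co.'s induced payoffs are 9, 7, 10, 8, so North Co. commits to Loc3. Subgame-perfect outcome: (Loc3, W) with payoffs (10, 7).
Now find the simultaneous Nash equilibrium.
North Co.'s best replies: W→Loc2; X→Loc4; Y→Loc2; Z→Loc1.
South Co.'s best replies: Loc1→Z; Loc2→X; Loc3→W; Loc4→Z.
Only (Loc1, Z) has each player best-responding; Nash payoffs (9, 12).
South Co. earns 7 sequentially versus 12 at the Nash outcome: worse off.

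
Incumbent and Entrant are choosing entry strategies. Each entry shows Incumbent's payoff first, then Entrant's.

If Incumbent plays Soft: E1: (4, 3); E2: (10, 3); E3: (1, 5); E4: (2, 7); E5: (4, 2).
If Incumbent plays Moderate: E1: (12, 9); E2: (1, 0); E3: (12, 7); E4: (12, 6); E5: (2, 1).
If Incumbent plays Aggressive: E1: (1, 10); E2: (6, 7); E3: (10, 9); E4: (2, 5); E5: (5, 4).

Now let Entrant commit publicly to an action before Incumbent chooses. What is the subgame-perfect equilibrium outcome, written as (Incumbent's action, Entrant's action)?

Work backward from Incumbent's decision.
- E1 → Incumbent plays Moderate (best of 4, 12, 1); Entrant gets 9.
- E2 → Incumbent plays Soft (best of 10, 1, 6); Entrant gets 3.
- E3 → Incumbent plays Moderate (best of 1, 12, 10); Entrant gets 7.
- E4 → Incumbent plays Moderate (best of 2, 12, 2); Entrant gets 6.
- E5 → Incumbent plays Aggressive (best of 4, 2, 5); Entrant gets 4.
Among 9, 3, 7, 6, 4, the best is 9 at E1. Subgame-perfect outcome: (Moderate, E1) with payoffs (12, 9).

(Moderate, E1)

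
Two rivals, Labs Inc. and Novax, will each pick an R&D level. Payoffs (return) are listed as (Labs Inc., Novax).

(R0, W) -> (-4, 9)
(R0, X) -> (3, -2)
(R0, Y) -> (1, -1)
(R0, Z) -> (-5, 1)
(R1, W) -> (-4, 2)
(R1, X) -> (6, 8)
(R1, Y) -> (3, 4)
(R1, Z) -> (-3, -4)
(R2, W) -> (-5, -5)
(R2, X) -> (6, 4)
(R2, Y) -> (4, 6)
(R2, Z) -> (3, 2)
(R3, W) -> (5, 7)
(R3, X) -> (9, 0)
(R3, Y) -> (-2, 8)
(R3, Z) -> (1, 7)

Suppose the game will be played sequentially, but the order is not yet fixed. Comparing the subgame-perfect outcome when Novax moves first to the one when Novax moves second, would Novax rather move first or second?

If Labs Inc. leads: Novax's best replies are R0→W, R1→X, R2→Y, R3→Y; Labs Inc.'s induced payoffs -4, 6, 4, -2; outcome (R1, X), payoffs (6, 8).
If Novax leads: Labs Inc.'s best replies are W→R3, X→R3, Y→R2, Z→R2; Novax's induced payoffs 7, 0, 6, 2; outcome (R3, W), payoffs (5, 7).
Novax gets 7 moving first and 8 moving second, so Novax prefers to move second.

second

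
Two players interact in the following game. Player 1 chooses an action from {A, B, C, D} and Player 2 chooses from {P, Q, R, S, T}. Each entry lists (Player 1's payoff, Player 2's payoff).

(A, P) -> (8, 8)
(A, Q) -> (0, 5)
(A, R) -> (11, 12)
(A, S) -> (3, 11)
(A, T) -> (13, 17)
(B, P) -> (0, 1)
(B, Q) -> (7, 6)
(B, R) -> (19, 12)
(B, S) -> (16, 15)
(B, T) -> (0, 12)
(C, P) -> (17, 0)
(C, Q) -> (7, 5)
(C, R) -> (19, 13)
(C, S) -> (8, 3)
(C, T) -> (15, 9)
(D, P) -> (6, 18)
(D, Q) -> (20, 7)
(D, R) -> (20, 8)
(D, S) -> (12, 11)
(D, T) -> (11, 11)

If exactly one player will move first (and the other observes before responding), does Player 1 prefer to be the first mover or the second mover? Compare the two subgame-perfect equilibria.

first

If Player 1 leads: Player 2's best replies are A→T, B→S, C→R, D→P; Player 1's induced payoffs 13, 16, 19, 6; outcome (C, R), payoffs (19, 13).
If Player 2 leads: Player 1's best replies are P→C, Q→D, R→D, S→B, T→C; Player 2's induced payoffs 0, 7, 8, 15, 9; outcome (B, S), payoffs (16, 15).
Player 1 gets 19 moving first and 16 moving second, so Player 1 prefers to move first.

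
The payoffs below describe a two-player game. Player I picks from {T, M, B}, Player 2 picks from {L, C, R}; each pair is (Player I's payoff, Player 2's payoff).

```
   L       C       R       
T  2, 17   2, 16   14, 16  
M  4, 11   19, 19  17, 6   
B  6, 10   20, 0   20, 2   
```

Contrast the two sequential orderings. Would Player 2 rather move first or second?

second

If Player I leads: Player 2's best replies are T→L, M→C, B→L; Player I's induced payoffs 2, 19, 6; outcome (M, C), payoffs (19, 19).
If Player 2 leads: Player I's best replies are L→B, C→B, R→B; Player 2's induced payoffs 10, 0, 2; outcome (B, L), payoffs (6, 10).
Player 2 gets 10 moving first and 19 moving second, so Player 2 prefers to move second.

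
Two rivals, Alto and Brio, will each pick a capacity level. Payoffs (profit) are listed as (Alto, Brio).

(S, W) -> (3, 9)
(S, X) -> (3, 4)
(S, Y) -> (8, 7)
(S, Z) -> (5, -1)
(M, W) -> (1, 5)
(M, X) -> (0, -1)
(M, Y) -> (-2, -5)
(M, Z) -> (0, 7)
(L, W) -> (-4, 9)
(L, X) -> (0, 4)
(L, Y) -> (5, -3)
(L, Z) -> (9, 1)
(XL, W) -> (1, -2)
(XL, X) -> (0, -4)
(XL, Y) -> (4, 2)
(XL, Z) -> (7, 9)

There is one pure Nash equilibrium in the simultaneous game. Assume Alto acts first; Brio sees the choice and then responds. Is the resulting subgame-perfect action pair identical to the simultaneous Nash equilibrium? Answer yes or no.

Work backward from Brio's decision.
- S: Brio compares 9, 4, 7, -1 and picks W; Alto would get 3.
- M: Brio compares 5, -1, -5, 7 and picks Z; Alto would get 0.
- L: Brio compares 9, 4, -3, 1 and picks W; Alto would get -4.
- XL: Brio compares -2, -4, 2, 9 and picks Z; Alto would get 7.
Among 3, 0, -4, 7, the best is 7 at XL. Subgame-perfect outcome: (XL, Z) with payoffs (7, 9).
Under simultaneous play:
Alto's best replies: W→S; X→S; Y→S; Z→L.
Brio's best replies: S→W; M→Z; L→W; XL→Z.
Only (S, W) has each player best-responding; Nash payoffs (3, 9).
Sequential outcome (XL, Z) differs from the Nash profile (S, W).

no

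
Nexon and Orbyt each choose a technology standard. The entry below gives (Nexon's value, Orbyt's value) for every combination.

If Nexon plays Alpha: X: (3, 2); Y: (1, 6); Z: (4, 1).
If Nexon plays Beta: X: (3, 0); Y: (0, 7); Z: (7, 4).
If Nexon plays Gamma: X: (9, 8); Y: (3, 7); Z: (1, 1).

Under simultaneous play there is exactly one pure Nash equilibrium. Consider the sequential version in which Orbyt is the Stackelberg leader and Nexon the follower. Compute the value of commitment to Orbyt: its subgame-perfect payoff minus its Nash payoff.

Solve by backward induction (Orbyt leads).
- X → Nexon plays Gamma (best of 3, 3, 9); Orbyt gets 8.
- Y → Nexon plays Gamma (best of 1, 0, 3); Orbyt gets 7.
- Z → Nexon plays Beta (best of 4, 7, 1); Orbyt gets 4.
Orbyt's induced payoffs are 8, 7, 4, so Orbyt commits to X. Subgame-perfect outcome: (Gamma, X) with payoffs (9, 8).
For the simultaneous game, intersect best replies.
Nexon's best replies: X→Gamma; Y→Gamma; Z→Beta.
Orbyt's best replies: Alpha→Y; Beta→Y; Gamma→X.
Only (Gamma, X) has each player best-responding; Nash payoffs (9, 8).
Orbyt's commitment gain: 8 − 8 = 0.

0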